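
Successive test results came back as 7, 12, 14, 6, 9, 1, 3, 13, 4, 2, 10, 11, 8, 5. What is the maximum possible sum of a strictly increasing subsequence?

37

Let S[i] be the best sum of a strictly increasing subsequence ending at i:
i:      1  2  3  4  5  6  7  8  9 10 11 12 13 14
a[i]:   7 12 14  6  9  1  3 13  4  2 10 11  8  5
S:      7 19 33  6 16  1  4 32  8  3 26 37 16 13
Maximum is 37 (e.g. 7 + 9 + 10 + 11).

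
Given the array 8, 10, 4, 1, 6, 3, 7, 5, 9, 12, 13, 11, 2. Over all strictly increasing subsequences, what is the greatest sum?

Let S[i] be the best sum of a strictly increasing subsequence ending at i:
i:      1  2  3  4  5  6  7  8  9 10 11 12 13
a[i]:   8 10  4  1  6  3  7  5  9 12 13 11  2
S:      8 18  4  1 10  4 17  9 26 38 51 37  3
Maximum is 51 (e.g. 4 + 6 + 7 + 9 + 12 + 13).

51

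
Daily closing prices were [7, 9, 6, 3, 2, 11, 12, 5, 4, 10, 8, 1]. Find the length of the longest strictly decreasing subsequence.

5

Let dp[i] be the longest strictly decreasing subsequence ending at i:
i:      1  2  3  4  5  6  7  8  9 10 11 12
a[i]:   7  9  6  3  2 11 12  5  4 10  8  1
dp:     1  1  2  3  4  1  1  3  4  2  3  5
Maximum is 5.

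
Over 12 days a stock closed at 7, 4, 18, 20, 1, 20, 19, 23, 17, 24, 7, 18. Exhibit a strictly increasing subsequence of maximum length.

7, 18, 20, 23, 24

Patience tails give the LIS length; then backtrack through the dp parents:
7 → extends → [7]
4 → replaces 7 → [4]
18 → extends → [4, 18]
20 → extends → [4, 18, 20]
1 → replaces 4 → [1, 18, 20]
20 → already a tail → [1, 18, 20]
19 → replaces 20 → [1, 18, 19]
23 → extends → [1, 18, 19, 23]
17 → replaces 18 → [1, 17, 19, 23]
24 → extends → [1, 17, 19, 23, 24]
7 → replaces 17 → [1, 7, 19, 23, 24]
18 → replaces 19 → [1, 7, 18, 23, 24]
Length 5; one witness is 7, 18, 20, 23, 24.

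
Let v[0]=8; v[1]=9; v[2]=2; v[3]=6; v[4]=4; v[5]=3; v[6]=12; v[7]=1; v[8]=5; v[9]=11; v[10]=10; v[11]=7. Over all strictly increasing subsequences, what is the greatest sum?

29

Let S[i] be the best sum of a strictly increasing subsequence ending at i:
i:      0  1  2  3  4  5  6  7  8  9 10 11
v[i]:   8  9  2  6  4  3 12  1  5 11 10  7
S:      8 17  2  8  6  5 29  1 11 28 27 18
Maximum is 29 (e.g. 8 + 9 + 12).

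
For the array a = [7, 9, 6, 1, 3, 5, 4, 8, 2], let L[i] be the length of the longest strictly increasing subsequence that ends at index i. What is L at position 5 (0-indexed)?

3

dp[i] = 1 + max{dp[j] : j<i, a[j]<a[i]} (or 1 if no such j):
i:     0 1 2 3 4 5 6 7 8
a[i]:  7 9 6 1 3 5 4 8 2
dp:    1 2 1 1 2 3 3 4 2
At index 5 the value is 3.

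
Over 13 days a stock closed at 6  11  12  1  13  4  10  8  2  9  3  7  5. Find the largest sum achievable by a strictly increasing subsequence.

Let S[i] be the best sum of a strictly increasing subsequence ending at i:
i:      1  2  3  4  5  6  7  8  9 10 11 12 13
a[i]:   6 11 12  1 13  4 10  8  2  9  3  7  5
S:      6 17 29  1 42  5 16 14  3 23  6 13 11
Maximum is 42 (e.g. 6 + 11 + 12 + 13).

42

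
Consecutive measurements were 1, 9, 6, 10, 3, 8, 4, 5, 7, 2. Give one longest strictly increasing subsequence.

Patience tails give the LIS length; then backtrack through the dp parents:
1 → extends → [1]
9 → extends → [1, 9]
6 → replaces 9 → [1, 6]
10 → extends → [1, 6, 10]
3 → replaces 6 → [1, 3, 10]
8 → replaces 10 → [1, 3, 8]
4 → replaces 8 → [1, 3, 4]
5 → extends → [1, 3, 4, 5]
7 → extends → [1, 3, 4, 5, 7]
2 → replaces 3 → [1, 2, 4, 5, 7]
Length 5; one witness is 1, 3, 4, 5, 7.

1, 3, 4, 5, 7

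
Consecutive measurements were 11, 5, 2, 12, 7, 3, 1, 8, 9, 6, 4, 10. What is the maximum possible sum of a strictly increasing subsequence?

Let S[i] be the best sum of a strictly increasing subsequence ending at i:
i:      1  2  3  4  5  6  7  8  9 10 11 12
a[i]:  11  5  2 12  7  3  1  8  9  6  4 10
S:     11  5  2 23 12  5  1 20 29 11  9 39
Maximum is 39 (e.g. 5 + 7 + 8 + 9 + 10).

39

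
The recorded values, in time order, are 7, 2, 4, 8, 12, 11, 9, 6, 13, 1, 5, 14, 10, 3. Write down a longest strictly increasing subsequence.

Patience tails give the LIS length; then backtrack through the dp parents:
7 → extends → [7]
2 → replaces 7 → [2]
4 → extends → [2, 4]
8 → extends → [2, 4, 8]
12 → extends → [2, 4, 8, 12]
11 → replaces 12 → [2, 4, 8, 11]
9 → replaces 11 → [2, 4, 8, 9]
6 → replaces 8 → [2, 4, 6, 9]
13 → extends → [2, 4, 6, 9, 13]
1 → replaces 2 → [1, 4, 6, 9, 13]
5 → replaces 6 → [1, 4, 5, 9, 13]
14 → extends → [1, 4, 5, 9, 13, 14]
10 → replaces 13 → [1, 4, 5, 9, 10, 14]
3 → replaces 4 → [1, 3, 5, 9, 10, 14]
Length 6; one witness is 2, 4, 8, 12, 13, 14.

2, 4, 8, 12, 13, 14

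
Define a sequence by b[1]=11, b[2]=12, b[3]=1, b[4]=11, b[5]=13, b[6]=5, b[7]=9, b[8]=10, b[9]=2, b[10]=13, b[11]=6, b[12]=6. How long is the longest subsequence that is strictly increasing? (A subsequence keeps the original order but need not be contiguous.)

Track the smallest tail for each achievable length (strict):
11 → extends → [11]
12 → extends → [11, 12]
1 → replaces 11 → [1, 12]
11 → replaces 12 → [1, 11]
13 → extends → [1, 11, 13]
5 → replaces 11 → [1, 5, 13]
9 → replaces 13 → [1, 5, 9]
10 → extends → [1, 5, 9, 10]
2 → replaces 5 → [1, 2, 9, 10]
13 → extends → [1, 2, 9, 10, 13]
6 → replaces 9 → [1, 2, 6, 10, 13]
6 → already a tail → [1, 2, 6, 10, 13]
Five tails, so the longest strictly increasing subsequence has length 5 (e.g. 1, 5, 9, 10, 13).

5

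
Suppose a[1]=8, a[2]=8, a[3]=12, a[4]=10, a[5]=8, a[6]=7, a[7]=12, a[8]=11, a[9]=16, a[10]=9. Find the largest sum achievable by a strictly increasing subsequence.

Let S[i] be the best sum of a strictly increasing subsequence ending at i:
i:      1  2  3  4  5  6  7  8  9 10
a[i]:   8  8 12 10  8  7 12 11 16  9
S:      8  8 20 18  8  7 30 29 46 17
Maximum is 46 (e.g. 8 + 10 + 12 + 16).

46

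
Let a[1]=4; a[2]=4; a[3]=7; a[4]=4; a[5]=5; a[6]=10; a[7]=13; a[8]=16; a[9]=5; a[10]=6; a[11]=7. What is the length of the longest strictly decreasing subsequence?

Negate each value so 'decreasing' becomes 'increasing', then run patience tails on the negated sequence:
-4 → extends → [-4]
-4 → already a tail → [-4]
-7 → replaces -4 → [-7]
-4 → extends → [-7, -4]
-5 → replaces -4 → [-7, -5]
-10 → replaces -7 → [-10, -5]
-13 → replaces -10 → [-13, -5]
-16 → replaces -13 → [-16, -5]
-5 → already a tail → [-16, -5]
-6 → replaces -5 → [-16, -6]
-7 → replaces -6 → [-16, -7]
Two tails, so the longest strictly decreasing subsequence of the original has length 2.

2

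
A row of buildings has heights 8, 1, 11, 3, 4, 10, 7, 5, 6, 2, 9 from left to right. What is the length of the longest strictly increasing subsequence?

Let dp[i] be the length of the longest such subsequence ending at index i:
i:      1  2  3  4  5  6  7  8  9 10 11
a[i]:   8  1 11  3  4 10  7  5  6  2  9
dp:     1  1  2  2  3  4  4  4  5  2  6
Maximum dp value is 6.

6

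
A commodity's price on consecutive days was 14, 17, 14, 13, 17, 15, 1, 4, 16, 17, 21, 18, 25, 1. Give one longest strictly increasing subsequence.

14, 15, 16, 17, 21, 25

Patience tails give the LIS length; then backtrack through the dp parents:
14 → extends → [14]
17 → extends → [14, 17]
14 → already a tail → [14, 17]
13 → replaces 14 → [13, 17]
17 → already a tail → [13, 17]
15 → replaces 17 → [13, 15]
1 → replaces 13 → [1, 15]
4 → replaces 15 → [1, 4]
16 → extends → [1, 4, 16]
17 → extends → [1, 4, 16, 17]
21 → extends → [1, 4, 16, 17, 21]
18 → replaces 21 → [1, 4, 16, 17, 18]
25 → extends → [1, 4, 16, 17, 18, 25]
1 → already a tail → [1, 4, 16, 17, 18, 25]
Length 6; one witness is 14, 15, 16, 17, 21, 25.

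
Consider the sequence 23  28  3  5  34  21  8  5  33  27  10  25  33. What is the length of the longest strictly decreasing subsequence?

4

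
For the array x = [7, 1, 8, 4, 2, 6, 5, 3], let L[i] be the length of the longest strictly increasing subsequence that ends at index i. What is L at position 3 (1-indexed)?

dp[i] = 1 + max{dp[j] : j<i, x[j]<x[i]} (or 1 if no such j):
i:     1 2 3 4 5 6 7 8
x[i]:  7 1 8 4 2 6 5 3
dp:    1 1 2 2 2 3 3 3
At index 3 the value is 2.

2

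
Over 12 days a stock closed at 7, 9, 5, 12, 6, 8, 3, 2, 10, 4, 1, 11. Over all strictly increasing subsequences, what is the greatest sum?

Let S[i] be the best sum of a strictly increasing subsequence ending at i:
i:      1  2  3  4  5  6  7  8  9 10 11 12
a[i]:   7  9  5 12  6  8  3  2 10  4  1 11
S:      7 16  5 28 11 19  3  2 29  7  1 40
Maximum is 40 (e.g. 5 + 6 + 8 + 10 + 11).

40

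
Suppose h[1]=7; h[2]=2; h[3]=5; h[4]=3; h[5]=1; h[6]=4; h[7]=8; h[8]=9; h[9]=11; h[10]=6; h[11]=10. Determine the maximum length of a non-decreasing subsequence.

6

Track the smallest tail for each achievable length (allowing ties):
7 → extends → [7]
2 → replaces 7 → [2]
5 → extends → [2, 5]
3 → replaces 5 → [2, 3]
1 → replaces 2 → [1, 3]
4 → extends → [1, 3, 4]
8 → extends → [1, 3, 4, 8]
9 → extends → [1, 3, 4, 8, 9]
11 → extends → [1, 3, 4, 8, 9, 11]
6 → replaces 8 → [1, 3, 4, 6, 9, 11]
10 → replaces 11 → [1, 3, 4, 6, 9, 10]
Six tails, so the longest non-decreasing subsequence has length 6 (e.g. 2, 3, 4, 8, 9, 11).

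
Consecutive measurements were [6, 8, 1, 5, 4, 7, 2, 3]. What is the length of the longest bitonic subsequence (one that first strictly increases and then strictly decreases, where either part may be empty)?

inc[i] = longest strictly increasing subsequence ending at i; dec[i] = longest strictly decreasing subsequence starting at i:
i:     1 2 3 4 5 6 7 8
a[i]:  6 8 1 5 4 7 2 3
inc:   1 2 1 2 2 3 2 3
dec:   4 4 1 3 2 2 1 1
Best peak at i=2 (value 8): inc=2, dec=4, length 2+4−1 = 5.

5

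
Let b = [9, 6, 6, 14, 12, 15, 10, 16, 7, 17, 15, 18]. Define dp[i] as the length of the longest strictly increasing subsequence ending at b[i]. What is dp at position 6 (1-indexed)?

dp[i] = 1 + max{dp[j] : j<i, b[j]<b[i]} (or 1 if no such j):
i:      1  2  3  4  5  6  7  8  9 10 11 12
b[i]:   9  6  6 14 12 15 10 16  7 17 15 18
dp:     1  1  1  2  2  3  2  4  2  5  3  6
At index 6 the value is 3.

3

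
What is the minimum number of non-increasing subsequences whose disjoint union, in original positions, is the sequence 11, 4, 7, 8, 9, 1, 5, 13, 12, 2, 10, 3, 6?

5

The minimum number of non-increasing subsequences covering a sequence equals the length of its longest strictly increasing subsequence.
LIS length is 5 (e.g. 4, 7, 8, 9, 13), so 5 piles are needed.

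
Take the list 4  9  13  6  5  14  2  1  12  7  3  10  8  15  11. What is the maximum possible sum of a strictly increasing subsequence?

Let S[i] be the best sum of a strictly increasing subsequence ending at i:
i:      1  2  3  4  5  6  7  8  9 10 11 12 13 14 15
a[i]:   4  9 13  6  5 14  2  1 12  7  3 10  8 15 11
S:      4 13 26 10  9 40  2  1 25 17  5 27 25 55 38
Maximum is 55 (e.g. 4 + 9 + 13 + 14 + 15).

55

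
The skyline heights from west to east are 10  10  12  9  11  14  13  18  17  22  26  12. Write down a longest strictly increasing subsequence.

Patience tails give the LIS length; then backtrack through the dp parents:
10 → extends → [10]
10 → already a tail → [10]
12 → extends → [10, 12]
9 → replaces 10 → [9, 12]
11 → replaces 12 → [9, 11]
14 → extends → [9, 11, 14]
13 → replaces 14 → [9, 11, 13]
18 → extends → [9, 11, 13, 18]
17 → replaces 18 → [9, 11, 13, 17]
22 → extends → [9, 11, 13, 17, 22]
26 → extends → [9, 11, 13, 17, 22, 26]
12 → replaces 13 → [9, 11, 12, 17, 22, 26]
Length 6; one witness is 10, 12, 14, 18, 22, 26.

10, 12, 14, 18, 22, 26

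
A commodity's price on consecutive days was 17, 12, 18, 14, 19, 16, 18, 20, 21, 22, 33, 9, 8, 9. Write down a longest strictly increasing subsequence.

Patience tails give the LIS length; then backtrack through the dp parents:
17 → extends → [17]
12 → replaces 17 → [12]
18 → extends → [12, 18]
14 → replaces 18 → [12, 14]
19 → extends → [12, 14, 19]
16 → replaces 19 → [12, 14, 16]
18 → extends → [12, 14, 16, 18]
20 → extends → [12, 14, 16, 18, 20]
21 → extends → [12, 14, 16, 18, 20, 21]
22 → extends → [12, 14, 16, 18, 20, 21, 22]
33 → extends → [12, 14, 16, 18, 20, 21, 22, 33]
9 → replaces 12 → [9, 14, 16, 18, 20, 21, 22, 33]
8 → replaces 9 → [8, 14, 16, 18, 20, 21, 22, 33]
9 → replaces 14 → [8, 9, 16, 18, 20, 21, 22, 33]
Length 8; one witness is 12, 14, 16, 18, 20, 21, 22, 33.

12, 14, 16, 18, 20, 21, 22, 33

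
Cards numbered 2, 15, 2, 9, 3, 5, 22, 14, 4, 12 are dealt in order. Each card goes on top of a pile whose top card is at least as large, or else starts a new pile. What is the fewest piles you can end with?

Place each on the leftmost legal pile:
2 → new pile 1 (tops now [2])
15 → new pile 2 (tops now [2, 15])
2 → pile 1 (tops now [2, 15])
9 → pile 2 (tops now [2, 9])
3 → pile 2 (tops now [2, 3])
5 → new pile 3 (tops now [2, 3, 5])
22 → new pile 4 (tops now [2, 3, 5, 22])
14 → pile 4 (tops now [2, 3, 5, 14])
4 → pile 3 (tops now [2, 3, 4, 14])
12 → pile 4 (tops now [2, 3, 4, 12])
Four piles.

4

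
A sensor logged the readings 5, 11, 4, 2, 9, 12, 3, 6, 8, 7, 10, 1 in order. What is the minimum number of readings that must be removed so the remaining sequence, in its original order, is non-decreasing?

7

Fewest deletions = n − (longest non-decreasing subsequence).
i:      1  2  3  4  5  6  7  8  9 10 11 12
a[i]:   5 11  4  2  9 12  3  6  8  7 10  1
dp:     1  2  1  1  2  3  2  3  4  4  5  1
max dp = 5, so deletions = 12 − 5 = 7.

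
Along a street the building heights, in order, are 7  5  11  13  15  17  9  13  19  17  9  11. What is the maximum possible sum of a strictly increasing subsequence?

Let S[i] be the best sum of a strictly increasing subsequence ending at i:
i:      1  2  3  4  5  6  7  8  9 10 11 12
a[i]:   7  5 11 13 15 17  9 13 19 17  9 11
S:      7  5 18 31 46 63 16 31 82 63 16 27
Maximum is 82 (e.g. 7 + 11 + 13 + 15 + 17 + 19).

82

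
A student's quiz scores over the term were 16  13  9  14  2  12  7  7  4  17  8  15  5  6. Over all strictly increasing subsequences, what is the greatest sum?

Let S[i] be the best sum of a strictly increasing subsequence ending at i:
i:      1  2  3  4  5  6  7  8  9 10 11 12 13 14
a[i]:  16 13  9 14  2 12  7  7  4 17  8 15  5  6
S:     16 13  9 27  2 21  9  9  6 44 17 42 11 17
Maximum is 44 (e.g. 13 + 14 + 17).

44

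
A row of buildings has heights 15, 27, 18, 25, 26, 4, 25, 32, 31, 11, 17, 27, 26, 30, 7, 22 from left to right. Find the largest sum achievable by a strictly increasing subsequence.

Let S[i] be the best sum of a strictly increasing subsequence ending at i:
i:       1   2   3   4   5   6   7   8   9  10  11  12  13  14  15  16
a[i]:   15  27  18  25  26   4  25  32  31  11  17  27  26  30   7  22
S:      15  42  33  58  84   4  58 116 115  15  32 111  84 141  11  55
Maximum is 141 (e.g. 15 + 18 + 25 + 26 + 27 + 30).

141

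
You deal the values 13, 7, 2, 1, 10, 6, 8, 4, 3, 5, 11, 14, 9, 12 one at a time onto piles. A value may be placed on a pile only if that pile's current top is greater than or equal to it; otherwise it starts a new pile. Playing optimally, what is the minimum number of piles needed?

5

Place each on the leftmost legal pile:
13 → new pile 1 (tops now [13])
7 → pile 1 (tops now [7])
2 → pile 1 (tops now [2])
1 → pile 1 (tops now [1])
10 → new pile 2 (tops now [1, 10])
6 → pile 2 (tops now [1, 6])
8 → new pile 3 (tops now [1, 6, 8])
4 → pile 2 (tops now [1, 4, 8])
3 → pile 2 (tops now [1, 3, 8])
5 → pile 3 (tops now [1, 3, 5])
11 → new pile 4 (tops now [1, 3, 5, 11])
14 → new pile 5 (tops now [1, 3, 5, 11, 14])
9 → pile 4 (tops now [1, 3, 5, 9, 14])
12 → pile 5 (tops now [1, 3, 5, 9, 12])
Five piles.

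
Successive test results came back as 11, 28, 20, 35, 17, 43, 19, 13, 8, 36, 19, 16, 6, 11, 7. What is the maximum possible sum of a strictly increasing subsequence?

Let S[i] be the best sum of a strictly increasing subsequence ending at i:
i:       1   2   3   4   5   6   7   8   9  10  11  12  13  14  15
a[i]:   11  28  20  35  17  43  19  13   8  36  19  16   6  11   7
S:      11  39  31  74  28 117  47  24   8 110  47  40   6  19  13
Maximum is 117 (e.g. 11 + 28 + 35 + 43).

117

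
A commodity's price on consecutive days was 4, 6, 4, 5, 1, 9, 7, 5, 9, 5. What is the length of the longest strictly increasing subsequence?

4

Let dp[i] be the length of the longest such subsequence ending at index i:
i:      1  2  3  4  5  6  7  8  9 10
a[i]:   4  6  4  5  1  9  7  5  9  5
dp:     1  2  1  2  1  3  3  2  4  2
Maximum dp value is 4.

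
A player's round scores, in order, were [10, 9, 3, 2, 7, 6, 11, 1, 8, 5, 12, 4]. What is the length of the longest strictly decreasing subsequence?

6

Negate each value so 'decreasing' becomes 'increasing', then run patience tails on the negated sequence:
-10 → extends → [-10]
-9 → extends → [-10, -9]
-3 → extends → [-10, -9, -3]
-2 → extends → [-10, -9, -3, -2]
-7 → replaces -3 → [-10, -9, -7, -2]
-6 → replaces -2 → [-10, -9, -7, -6]
-11 → replaces -10 → [-11, -9, -7, -6]
-1 → extends → [-11, -9, -7, -6, -1]
-8 → replaces -7 → [-11, -9, -8, -6, -1]
-5 → replaces -1 → [-11, -9, -8, -6, -5]
-12 → replaces -11 → [-12, -9, -8, -6, -5]
-4 → extends → [-12, -9, -8, -6, -5, -4]
Six tails, so the longest strictly decreasing subsequence of the original has length 6.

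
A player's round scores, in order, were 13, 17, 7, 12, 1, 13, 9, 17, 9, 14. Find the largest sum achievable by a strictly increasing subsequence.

Let S[i] be the best sum of a strictly increasing subsequence ending at i:
i:      1  2  3  4  5  6  7  8  9 10
a[i]:  13 17  7 12  1 13  9 17  9 14
S:     13 30  7 19  1 32 16 49 16 46
Maximum is 49 (e.g. 7 + 12 + 13 + 17).

49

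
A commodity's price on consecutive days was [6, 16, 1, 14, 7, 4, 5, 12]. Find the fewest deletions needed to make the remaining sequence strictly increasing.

4

Fewest deletions = n − (longest strictly increasing subsequence).
Patience tails:
6 → extends → [6]
16 → extends → [6, 16]
1 → replaces 6 → [1, 16]
14 → replaces 16 → [1, 14]
7 → replaces 14 → [1, 7]
4 → replaces 7 → [1, 4]
5 → extends → [1, 4, 5]
12 → extends → [1, 4, 5, 12]
Longest strictly increasing subsequence has length 4, so deletions = 8 − 4 = 4.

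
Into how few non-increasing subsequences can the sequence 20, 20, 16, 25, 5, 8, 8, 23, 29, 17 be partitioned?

4

The minimum number of non-increasing subsequences covering a sequence equals the length of its longest strictly increasing subsequence.
LIS length is 4 (e.g. 5, 8, 23, 29), so 4 piles are needed.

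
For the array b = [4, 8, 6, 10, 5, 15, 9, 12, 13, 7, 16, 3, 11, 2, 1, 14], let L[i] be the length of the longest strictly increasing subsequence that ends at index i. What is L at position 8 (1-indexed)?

4

dp[i] = 1 + max{dp[j] : j<i, b[j]<b[i]} (or 1 if no such j):
i:      1  2  3  4  5  6  7  8  9 10 11 12 13 14 15 16
b[i]:   4  8  6 10  5 15  9 12 13  7 16  3 11  2  1 14
dp:     1  2  2  3  2  4  3  4  5  3  6  1  4  1  1  6
At index 8 the value is 4.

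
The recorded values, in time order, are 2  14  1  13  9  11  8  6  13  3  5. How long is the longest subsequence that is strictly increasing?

Let dp[i] be the length of the longest such subsequence ending at index i:
i:      1  2  3  4  5  6  7  8  9 10 11
a[i]:   2 14  1 13  9 11  8  6 13  3  5
dp:     1  2  1  2  2  3  2  2  4  2  3
Maximum dp value is 4.

4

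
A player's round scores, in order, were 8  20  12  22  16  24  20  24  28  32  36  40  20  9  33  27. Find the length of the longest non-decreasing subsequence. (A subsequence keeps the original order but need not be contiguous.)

9

Track the smallest tail for each achievable length (allowing ties):
8 → extends → [8]
20 → extends → [8, 20]
12 → replaces 20 → [8, 12]
22 → extends → [8, 12, 22]
16 → replaces 22 → [8, 12, 16]
24 → extends → [8, 12, 16, 24]
20 → replaces 24 → [8, 12, 16, 20]
24 → extends → [8, 12, 16, 20, 24]
28 → extends → [8, 12, 16, 20, 24, 28]
32 → extends → [8, 12, 16, 20, 24, 28, 32]
36 → extends → [8, 12, 16, 20, 24, 28, 32, 36]
40 → extends → [8, 12, 16, 20, 24, 28, 32, 36, 40]
20 → replaces 24 → [8, 12, 16, 20, 20, 28, 32, 36, 40]
9 → replaces 12 → [8, 9, 16, 20, 20, 28, 32, 36, 40]
33 → replaces 36 → [8, 9, 16, 20, 20, 28, 32, 33, 40]
27 → replaces 28 → [8, 9, 16, 20, 20, 27, 32, 33, 40]
Nine tails, so the longest non-decreasing subsequence has length 9 (e.g. 8, 20, 22, 24, 24, 28, 32, 36, 40).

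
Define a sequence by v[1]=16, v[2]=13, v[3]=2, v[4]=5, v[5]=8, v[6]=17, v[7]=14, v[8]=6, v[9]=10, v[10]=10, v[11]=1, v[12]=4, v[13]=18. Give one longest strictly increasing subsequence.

2, 5, 8, 17, 18

Patience tails give the LIS length; then backtrack through the dp parents:
16 → extends → [16]
13 → replaces 16 → [13]
2 → replaces 13 → [2]
5 → extends → [2, 5]
8 → extends → [2, 5, 8]
17 → extends → [2, 5, 8, 17]
14 → replaces 17 → [2, 5, 8, 14]
6 → replaces 8 → [2, 5, 6, 14]
10 → replaces 14 → [2, 5, 6, 10]
10 → already a tail → [2, 5, 6, 10]
1 → replaces 2 → [1, 5, 6, 10]
4 → replaces 5 → [1, 4, 6, 10]
18 → extends → [1, 4, 6, 10, 18]
Length 5; one witness is 2, 5, 8, 17, 18.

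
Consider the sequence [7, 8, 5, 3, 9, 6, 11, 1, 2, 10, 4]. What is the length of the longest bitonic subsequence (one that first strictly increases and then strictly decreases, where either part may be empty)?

6

inc[i] = longest strictly increasing subsequence ending at i; dec[i] = longest strictly decreasing subsequence starting at i:
i:      1  2  3  4  5  6  7  8  9 10 11
a[i]:   7  8  5  3  9  6 11  1  2 10  4
inc:    1  2  1  1  3  2  4  1  2  4  3
dec:    4  4  3  2  3  2  3  1  1  2  1
Best peak at i=7 (value 11): inc=4, dec=3, length 4+3−1 = 6.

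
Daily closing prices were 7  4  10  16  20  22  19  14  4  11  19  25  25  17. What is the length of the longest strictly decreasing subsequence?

4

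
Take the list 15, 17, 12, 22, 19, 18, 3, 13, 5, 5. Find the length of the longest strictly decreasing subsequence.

5

Negate each value so 'decreasing' becomes 'increasing', then run patience tails on the negated sequence:
-15 → extends → [-15]
-17 → replaces -15 → [-17]
-12 → extends → [-17, -12]
-22 → replaces -17 → [-22, -12]
-19 → replaces -12 → [-22, -19]
-18 → extends → [-22, -19, -18]
-3 → extends → [-22, -19, -18, -3]
-13 → replaces -3 → [-22, -19, -18, -13]
-5 → extends → [-22, -19, -18, -13, -5]
-5 → already a tail → [-22, -19, -18, -13, -5]
Five tails, so the longest strictly decreasing subsequence of the original has length 5.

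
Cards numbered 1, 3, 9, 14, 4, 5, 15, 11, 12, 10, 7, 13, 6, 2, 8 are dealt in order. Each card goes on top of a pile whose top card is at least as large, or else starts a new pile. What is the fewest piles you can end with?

7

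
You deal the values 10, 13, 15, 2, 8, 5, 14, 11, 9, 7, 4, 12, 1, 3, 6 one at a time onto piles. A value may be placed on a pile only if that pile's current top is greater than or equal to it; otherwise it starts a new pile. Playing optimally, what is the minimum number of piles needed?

Place each on the leftmost legal pile:
10 → new pile 1 (tops now [10])
13 → new pile 2 (tops now [10, 13])
15 → new pile 3 (tops now [10, 13, 15])
2 → pile 1 (tops now [2, 13, 15])
8 → pile 2 (tops now [2, 8, 15])
5 → pile 2 (tops now [2, 5, 15])
14 → pile 3 (tops now [2, 5, 14])
11 → pile 3 (tops now [2, 5, 11])
9 → pile 3 (tops now [2, 5, 9])
7 → pile 3 (tops now [2, 5, 7])
4 → pile 2 (tops now [2, 4, 7])
12 → new pile 4 (tops now [2, 4, 7, 12])
1 → pile 1 (tops now [1, 4, 7, 12])
3 → pile 2 (tops now [1, 3, 7, 12])
6 → pile 3 (tops now [1, 3, 6, 12])
Four piles.

4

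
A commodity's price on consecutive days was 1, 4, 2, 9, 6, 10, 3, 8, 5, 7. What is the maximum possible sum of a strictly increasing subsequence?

Let S[i] be the best sum of a strictly increasing subsequence ending at i:
i:      1  2  3  4  5  6  7  8  9 10
a[i]:   1  4  2  9  6 10  3  8  5  7
S:      1  5  3 14 11 24  6 19 11 18
Maximum is 24 (e.g. 1 + 4 + 9 + 10).

24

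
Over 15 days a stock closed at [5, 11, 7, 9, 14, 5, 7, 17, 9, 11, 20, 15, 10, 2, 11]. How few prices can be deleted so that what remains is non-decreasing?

Fewest deletions = n − (longest non-decreasing subsequence).
Patience tails:
5 → extends → [5]
11 → extends → [5, 11]
7 → replaces 11 → [5, 7]
9 → extends → [5, 7, 9]
14 → extends → [5, 7, 9, 14]
5 → replaces 7 → [5, 5, 9, 14]
7 → replaces 9 → [5, 5, 7, 14]
17 → extends → [5, 5, 7, 14, 17]
9 → replaces 14 → [5, 5, 7, 9, 17]
11 → replaces 17 → [5, 5, 7, 9, 11]
20 → extends → [5, 5, 7, 9, 11, 20]
15 → replaces 20 → [5, 5, 7, 9, 11, 15]
10 → replaces 11 → [5, 5, 7, 9, 10, 15]
2 → replaces 5 → [2, 5, 7, 9, 10, 15]
11 → replaces 15 → [2, 5, 7, 9, 10, 11]
Longest non-decreasing subsequence has length 6, so deletions = 15 − 6 = 9.

9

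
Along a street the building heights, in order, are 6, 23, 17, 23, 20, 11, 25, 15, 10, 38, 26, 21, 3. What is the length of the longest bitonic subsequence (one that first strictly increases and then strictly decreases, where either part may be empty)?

8

inc[i] = longest strictly increasing subsequence ending at i; dec[i] = longest strictly decreasing subsequence starting at i:
i:      1  2  3  4  5  6  7  8  9 10 11 12 13
a[i]:   6 23 17 23 20 11 25 15 10 38 26 21  3
inc:    1  2  2  3  3  2  4  3  2  5  5  4  1
dec:    2  5  4  5  4  3  4  3  2  4  3  2  1
Best peak at i=10 (value 38): inc=5, dec=4, length 5+4−1 = 8.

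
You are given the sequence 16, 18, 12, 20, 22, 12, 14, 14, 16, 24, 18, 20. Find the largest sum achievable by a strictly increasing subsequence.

100

Let S[i] be the best sum of a strictly increasing subsequence ending at i:
i:       1   2   3   4   5   6   7   8   9  10  11  12
a[i]:   16  18  12  20  22  12  14  14  16  24  18  20
S:      16  34  12  54  76  12  26  26  42 100  60  80
Maximum is 100 (e.g. 16 + 18 + 20 + 22 + 24).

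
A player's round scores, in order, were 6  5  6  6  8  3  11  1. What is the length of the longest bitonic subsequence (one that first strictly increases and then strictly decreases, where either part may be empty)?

5

inc[i] = longest strictly increasing subsequence ending at i; dec[i] = longest strictly decreasing subsequence starting at i:
i:      1  2  3  4  5  6  7  8
a[i]:   6  5  6  6  8  3 11  1
inc:    1  1  2  2  3  1  4  1
dec:    4  3  3  3  3  2  2  1
Best peak at i=5 (value 8): inc=3, dec=3, length 3+3−1 = 5.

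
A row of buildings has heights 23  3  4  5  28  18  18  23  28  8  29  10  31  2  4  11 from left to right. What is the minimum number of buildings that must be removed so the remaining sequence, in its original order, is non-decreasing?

Fewest deletions = n − (longest non-decreasing subsequence).
i:      1  2  3  4  5  6  7  8  9 10 11 12 13 14 15 16
a[i]:  23  3  4  5 28 18 18 23 28  8 29 10 31  2  4 11
dp:     1  1  2  3  4  4  5  6  7  4  8  5  9  1  3  6
max dp = 9, so deletions = 16 − 9 = 7.

7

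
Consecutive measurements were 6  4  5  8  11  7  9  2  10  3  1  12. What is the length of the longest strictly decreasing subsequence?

4

Let dp[i] be the longest strictly decreasing subsequence ending at i:
i:      1  2  3  4  5  6  7  8  9 10 11 12
a[i]:   6  4  5  8 11  7  9  2 10  3  1 12
dp:     1  2  2  1  1  2  2  3  2  3  4  1
Maximum is 4.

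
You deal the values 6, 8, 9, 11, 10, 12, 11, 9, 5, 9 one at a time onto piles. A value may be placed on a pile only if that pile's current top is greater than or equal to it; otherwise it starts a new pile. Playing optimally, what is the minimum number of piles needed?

5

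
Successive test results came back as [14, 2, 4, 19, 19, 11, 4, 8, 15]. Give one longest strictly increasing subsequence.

Patience tails give the LIS length; then backtrack through the dp parents:
14 → extends → [14]
2 → replaces 14 → [2]
4 → extends → [2, 4]
19 → extends → [2, 4, 19]
19 → already a tail → [2, 4, 19]
11 → replaces 19 → [2, 4, 11]
4 → already a tail → [2, 4, 11]
8 → replaces 11 → [2, 4, 8]
15 → extends → [2, 4, 8, 15]
Length 4; one witness is 2, 4, 11, 15.

2, 4, 11, 15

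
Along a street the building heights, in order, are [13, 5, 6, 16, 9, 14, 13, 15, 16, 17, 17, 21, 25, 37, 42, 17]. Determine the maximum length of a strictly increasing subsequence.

11

Track the smallest tail for each achievable length (strict):
13 → extends → [13]
5 → replaces 13 → [5]
6 → extends → [5, 6]
16 → extends → [5, 6, 16]
9 → replaces 16 → [5, 6, 9]
14 → extends → [5, 6, 9, 14]
13 → replaces 14 → [5, 6, 9, 13]
15 → extends → [5, 6, 9, 13, 15]
16 → extends → [5, 6, 9, 13, 15, 16]
17 → extends → [5, 6, 9, 13, 15, 16, 17]
17 → already a tail → [5, 6, 9, 13, 15, 16, 17]
21 → extends → [5, 6, 9, 13, 15, 16, 17, 21]
25 → extends → [5, 6, 9, 13, 15, 16, 17, 21, 25]
37 → extends → [5, 6, 9, 13, 15, 16, 17, 21, 25, 37]
42 → extends → [5, 6, 9, 13, 15, 16, 17, 21, 25, 37, 42]
17 → already a tail → [5, 6, 9, 13, 15, 16, 17, 21, 25, 37, 42]
Eleven tails, so the longest strictly increasing subsequence has length 11 (e.g. 5, 6, 9, 14, 15, 16, 17, 21, 25, 37, 42).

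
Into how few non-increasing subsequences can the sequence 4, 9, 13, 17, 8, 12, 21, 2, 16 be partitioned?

5

Place each on the leftmost legal pile:
4 → new pile 1 (tops now [4])
9 → new pile 2 (tops now [4, 9])
13 → new pile 3 (tops now [4, 9, 13])
17 → new pile 4 (tops now [4, 9, 13, 17])
8 → pile 2 (tops now [4, 8, 13, 17])
12 → pile 3 (tops now [4, 8, 12, 17])
21 → new pile 5 (tops now [4, 8, 12, 17, 21])
2 → pile 1 (tops now [2, 8, 12, 17, 21])
16 → pile 4 (tops now [2, 8, 12, 16, 21])
Five piles.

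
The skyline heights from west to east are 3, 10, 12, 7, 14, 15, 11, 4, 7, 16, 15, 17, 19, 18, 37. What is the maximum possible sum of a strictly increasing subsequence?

143

Let S[i] be the best sum of a strictly increasing subsequence ending at i:
i:       1   2   3   4   5   6   7   8   9  10  11  12  13  14  15
a[i]:    3  10  12   7  14  15  11   4   7  16  15  17  19  18  37
S:       3  13  25  10  39  54  24   7  14  70  54  87 106 105 143
Maximum is 143 (e.g. 3 + 10 + 12 + 14 + 15 + 16 + 17 + 19 + 37).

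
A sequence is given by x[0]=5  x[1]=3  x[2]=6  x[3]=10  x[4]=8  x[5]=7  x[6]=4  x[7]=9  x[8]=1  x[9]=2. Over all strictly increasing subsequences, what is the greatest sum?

Let S[i] be the best sum of a strictly increasing subsequence ending at i:
i:      0  1  2  3  4  5  6  7  8  9
x[i]:   5  3  6 10  8  7  4  9  1  2
S:      5  3 11 21 19 18  7 28  1  3
Maximum is 28 (e.g. 5 + 6 + 8 + 9).

28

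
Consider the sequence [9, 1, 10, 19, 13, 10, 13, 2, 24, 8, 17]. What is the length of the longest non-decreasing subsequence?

Track the smallest tail for each achievable length (allowing ties):
9 → extends → [9]
1 → replaces 9 → [1]
10 → extends → [1, 10]
19 → extends → [1, 10, 19]
13 → replaces 19 → [1, 10, 13]
10 → replaces 13 → [1, 10, 10]
13 → extends → [1, 10, 10, 13]
2 → replaces 10 → [1, 2, 10, 13]
24 → extends → [1, 2, 10, 13, 24]
8 → replaces 10 → [1, 2, 8, 13, 24]
17 → replaces 24 → [1, 2, 8, 13, 17]
Five tails, so the longest non-decreasing subsequence has length 5 (e.g. 9, 10, 13, 13, 24).

5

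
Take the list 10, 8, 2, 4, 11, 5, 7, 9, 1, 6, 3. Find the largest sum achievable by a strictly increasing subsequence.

27

Let S[i] be the best sum of a strictly increasing subsequence ending at i:
i:      1  2  3  4  5  6  7  8  9 10 11
a[i]:  10  8  2  4 11  5  7  9  1  6  3
S:     10  8  2  6 21 11 18 27  1 17  5
Maximum is 27 (e.g. 2 + 4 + 5 + 7 + 9).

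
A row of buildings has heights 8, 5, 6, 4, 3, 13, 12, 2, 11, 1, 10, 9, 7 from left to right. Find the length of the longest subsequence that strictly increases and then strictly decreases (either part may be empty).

8

inc[i] = longest strictly increasing subsequence ending at i; dec[i] = longest strictly decreasing subsequence starting at i:
i:      1  2  3  4  5  6  7  8  9 10 11 12 13
a[i]:   8  5  6  4  3 13 12  2 11  1 10  9  7
inc:    1  1  2  1  1  3  3  1  3  1  3  3  3
dec:    6  5  5  4  3  6  5  2  4  1  3  2  1
Best peak at i=6 (value 13): inc=3, dec=6, length 3+6−1 = 8.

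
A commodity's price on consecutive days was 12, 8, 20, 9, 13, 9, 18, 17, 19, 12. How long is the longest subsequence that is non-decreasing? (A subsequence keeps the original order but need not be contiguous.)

Track the smallest tail for each achievable length (allowing ties):
12 → extends → [12]
8 → replaces 12 → [8]
20 → extends → [8, 20]
9 → replaces 20 → [8, 9]
13 → extends → [8, 9, 13]
9 → replaces 13 → [8, 9, 9]
18 → extends → [8, 9, 9, 18]
17 → replaces 18 → [8, 9, 9, 17]
19 → extends → [8, 9, 9, 17, 19]
12 → replaces 17 → [8, 9, 9, 12, 19]
Five tails, so the longest non-decreasing subsequence has length 5 (e.g. 8, 9, 13, 18, 19).

5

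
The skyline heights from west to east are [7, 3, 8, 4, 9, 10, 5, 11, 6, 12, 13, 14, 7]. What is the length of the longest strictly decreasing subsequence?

2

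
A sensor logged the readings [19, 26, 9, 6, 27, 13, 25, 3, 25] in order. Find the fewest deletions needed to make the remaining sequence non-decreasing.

5

Fewest deletions = n − (longest non-decreasing subsequence).
Patience tails:
19 → extends → [19]
26 → extends → [19, 26]
9 → replaces 19 → [9, 26]
6 → replaces 9 → [6, 26]
27 → extends → [6, 26, 27]
13 → replaces 26 → [6, 13, 27]
25 → replaces 27 → [6, 13, 25]
3 → replaces 6 → [3, 13, 25]
25 → extends → [3, 13, 25, 25]
Longest non-decreasing subsequence has length 4, so deletions = 9 − 4 = 5.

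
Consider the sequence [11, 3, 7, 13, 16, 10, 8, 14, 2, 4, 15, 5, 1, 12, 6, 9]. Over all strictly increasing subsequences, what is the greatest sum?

Let S[i] be the best sum of a strictly increasing subsequence ending at i:
i:      1  2  3  4  5  6  7  8  9 10 11 12 13 14 15 16
a[i]:  11  3  7 13 16 10  8 14  2  4 15  5  1 12  6  9
S:     11  3 10 24 40 20 18 38  2  7 53 12  1 32 18 27
Maximum is 53 (e.g. 11 + 13 + 14 + 15).

53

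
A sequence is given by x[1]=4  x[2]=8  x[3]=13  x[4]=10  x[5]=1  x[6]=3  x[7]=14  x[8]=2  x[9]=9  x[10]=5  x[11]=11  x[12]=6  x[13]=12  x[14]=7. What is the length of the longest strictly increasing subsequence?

5

Let dp[i] be the length of the longest such subsequence ending at index i:
i:      1  2  3  4  5  6  7  8  9 10 11 12 13 14
x[i]:   4  8 13 10  1  3 14  2  9  5 11  6 12  7
dp:     1  2  3  3  1  2  4  2  3  3  4  4  5  5
Maximum dp value is 5.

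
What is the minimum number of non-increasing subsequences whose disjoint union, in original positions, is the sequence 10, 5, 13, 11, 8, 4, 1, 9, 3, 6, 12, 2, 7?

Place each on the leftmost legal pile:
10 → new pile 1 (tops now [10])
5 → pile 1 (tops now [5])
13 → new pile 2 (tops now [5, 13])
11 → pile 2 (tops now [5, 11])
8 → pile 2 (tops now [5, 8])
4 → pile 1 (tops now [4, 8])
1 → pile 1 (tops now [1, 8])
9 → new pile 3 (tops now [1, 8, 9])
3 → pile 2 (tops now [1, 3, 9])
6 → pile 3 (tops now [1, 3, 6])
12 → new pile 4 (tops now [1, 3, 6, 12])
2 → pile 2 (tops now [1, 2, 6, 12])
7 → pile 4 (tops now [1, 2, 6, 7])
Four piles.

4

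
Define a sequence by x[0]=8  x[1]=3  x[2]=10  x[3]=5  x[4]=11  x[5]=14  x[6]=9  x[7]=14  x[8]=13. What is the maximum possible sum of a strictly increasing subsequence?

Let S[i] be the best sum of a strictly increasing subsequence ending at i:
i:      0  1  2  3  4  5  6  7  8
x[i]:   8  3 10  5 11 14  9 14 13
S:      8  3 18  8 29 43 17 43 42
Maximum is 43 (e.g. 8 + 10 + 11 + 14).

43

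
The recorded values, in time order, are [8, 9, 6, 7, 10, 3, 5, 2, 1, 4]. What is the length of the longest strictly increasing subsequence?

3

Track the smallest tail for each achievable length (strict):
8 → extends → [8]
9 → extends → [8, 9]
6 → replaces 8 → [6, 9]
7 → replaces 9 → [6, 7]
10 → extends → [6, 7, 10]
3 → replaces 6 → [3, 7, 10]
5 → replaces 7 → [3, 5, 10]
2 → replaces 3 → [2, 5, 10]
1 → replaces 2 → [1, 5, 10]
4 → replaces 5 → [1, 4, 10]
Three tails, so the longest strictly increasing subsequence has length 3 (e.g. 8, 9, 10).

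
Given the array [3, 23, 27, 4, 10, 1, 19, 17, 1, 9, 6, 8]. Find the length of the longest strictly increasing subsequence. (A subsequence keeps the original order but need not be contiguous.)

4

Track the smallest tail for each achievable length (strict):
3 → extends → [3]
23 → extends → [3, 23]
27 → extends → [3, 23, 27]
4 → replaces 23 → [3, 4, 27]
10 → replaces 27 → [3, 4, 10]
1 → replaces 3 → [1, 4, 10]
19 → extends → [1, 4, 10, 19]
17 → replaces 19 → [1, 4, 10, 17]
1 → already a tail → [1, 4, 10, 17]
9 → replaces 10 → [1, 4, 9, 17]
6 → replaces 9 → [1, 4, 6, 17]
8 → replaces 17 → [1, 4, 6, 8]
Four tails, so the longest strictly increasing subsequence has length 4 (e.g. 3, 4, 10, 19).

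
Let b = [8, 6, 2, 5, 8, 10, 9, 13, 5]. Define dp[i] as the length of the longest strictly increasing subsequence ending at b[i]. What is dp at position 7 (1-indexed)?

4

dp[i] = 1 + max{dp[j] : j<i, b[j]<b[i]} (or 1 if no such j):
i:      1  2  3  4  5  6  7  8  9
b[i]:   8  6  2  5  8 10  9 13  5
dp:     1  1  1  2  3  4  4  5  2
At index 7 the value is 4.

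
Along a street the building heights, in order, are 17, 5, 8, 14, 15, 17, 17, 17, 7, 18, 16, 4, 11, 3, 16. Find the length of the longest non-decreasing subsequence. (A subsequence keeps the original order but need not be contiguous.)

8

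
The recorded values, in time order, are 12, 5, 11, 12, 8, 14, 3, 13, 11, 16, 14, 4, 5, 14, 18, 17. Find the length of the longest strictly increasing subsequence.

6

Let dp[i] be the length of the longest such subsequence ending at index i:
i:      1  2  3  4  5  6  7  8  9 10 11 12 13 14 15 16
a[i]:  12  5 11 12  8 14  3 13 11 16 14  4  5 14 18 17
dp:     1  1  2  3  2  4  1  4  3  5  5  2  3  5  6  6
Maximum dp value is 6.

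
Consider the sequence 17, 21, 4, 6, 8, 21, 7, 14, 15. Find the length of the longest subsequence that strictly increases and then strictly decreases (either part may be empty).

inc[i] = longest strictly increasing subsequence ending at i; dec[i] = longest strictly decreasing subsequence starting at i:
i:      1  2  3  4  5  6  7  8  9
a[i]:  17 21  4  6  8 21  7 14 15
inc:    1  2  1  2  3  4  3  4  5
dec:    3  3  1  1  2  2  1  1  1
Best peak at i=6 (value 21): inc=4, dec=2, length 4+2−1 = 5.

5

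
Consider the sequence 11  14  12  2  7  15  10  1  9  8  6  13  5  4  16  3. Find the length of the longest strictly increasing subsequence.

5

Let dp[i] be the length of the longest such subsequence ending at index i:
i:      1  2  3  4  5  6  7  8  9 10 11 12 13 14 15 16
a[i]:  11 14 12  2  7 15 10  1  9  8  6 13  5  4 16  3
dp:     1  2  2  1  2  3  3  1  3  3  2  4  2  2  5  2
Maximum dp value is 5.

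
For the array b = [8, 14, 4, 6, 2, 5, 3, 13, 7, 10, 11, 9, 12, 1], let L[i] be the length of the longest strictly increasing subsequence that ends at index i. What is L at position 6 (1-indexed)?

dp[i] = 1 + max{dp[j] : j<i, b[j]<b[i]} (or 1 if no such j):
i:      1  2  3  4  5  6  7  8  9 10 11 12 13 14
b[i]:   8 14  4  6  2  5  3 13  7 10 11  9 12  1
dp:     1  2  1  2  1  2  2  3  3  4  5  4  6  1
At index 6 the value is 2.

2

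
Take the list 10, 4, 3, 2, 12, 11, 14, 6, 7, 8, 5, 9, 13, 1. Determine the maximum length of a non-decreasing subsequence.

Let dp[i] be the length of the longest such subsequence ending at index i:
i:      1  2  3  4  5  6  7  8  9 10 11 12 13 14
a[i]:  10  4  3  2 12 11 14  6  7  8  5  9 13  1
dp:     1  1  1  1  2  2  3  2  3  4  2  5  6  1
Maximum dp value is 6.

6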